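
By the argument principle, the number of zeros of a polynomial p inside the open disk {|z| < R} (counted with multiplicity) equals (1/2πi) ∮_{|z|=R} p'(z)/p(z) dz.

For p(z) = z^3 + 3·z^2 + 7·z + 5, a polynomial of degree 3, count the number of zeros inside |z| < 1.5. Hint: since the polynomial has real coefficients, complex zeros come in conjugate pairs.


The zeros of p are: (-1 + 2i), (-1 - 2i), -1.
Their magnitudes are: 2.236, 2.236, 1.
Zeros with |z| < R = 1.5: -1.
Count = 1.
By the argument principle, (1/2πi) ∮_{|z|=R} p'(z)/p(z) dz equals exactly this count.

Number of zeros inside |z| < 1.5: 1.


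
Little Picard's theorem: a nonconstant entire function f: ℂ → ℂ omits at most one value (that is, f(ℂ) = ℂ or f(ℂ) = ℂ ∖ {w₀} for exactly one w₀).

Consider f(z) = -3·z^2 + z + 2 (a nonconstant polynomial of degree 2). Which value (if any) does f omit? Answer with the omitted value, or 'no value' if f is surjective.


Little Picard bounds the complement of f(ℂ) to at most one point.
For every w ∈ ℂ, the equation p(z) − w = 0 is a nonconstant polynomial in z and hence has at least one root by the fundamental theorem of algebra. So p is surjective onto ℂ, omitting no value.

Omitted value: no value.


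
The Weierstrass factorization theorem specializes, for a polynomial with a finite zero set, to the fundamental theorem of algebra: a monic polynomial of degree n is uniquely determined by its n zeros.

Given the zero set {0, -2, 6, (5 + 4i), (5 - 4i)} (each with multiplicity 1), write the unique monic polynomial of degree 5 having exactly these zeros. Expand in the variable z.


The polynomial is p(z) = ∏_{α ∈ S} (z − α), where S = {0, -2, 6, (5 + 4i), (5 - 4i)}.
Expanding the product yields: p(z) = z^5 -14·z^4 + 69·z^3 -44·z^2 -492·z.
Note conjugate pairs combine to real quadratics: (z − (5+4i))(z − (5−4i)) = z² − 10z + 41.
The resulting polynomial has degree 5 and real coefficients as required.

p(z) = z^5 -14·z^4 + 69·z^3 -44·z^2 -492·z.


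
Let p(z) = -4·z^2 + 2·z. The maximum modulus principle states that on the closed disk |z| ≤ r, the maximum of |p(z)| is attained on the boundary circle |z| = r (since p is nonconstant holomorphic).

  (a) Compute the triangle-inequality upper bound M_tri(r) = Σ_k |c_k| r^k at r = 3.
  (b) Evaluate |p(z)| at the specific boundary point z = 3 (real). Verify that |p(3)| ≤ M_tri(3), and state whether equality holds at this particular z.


Coefficients: c_0 = 0, c_1 = 2, c_2 = -4. Radius r = 3.
Part (a). Triangle bound: M_tri(r) = Σ_k |c_k| r^k
  = |0|·3^0 + |2|·3^1 + |-4|·3^2
  = 0 + 6 + 36 = 42.
This bounds M(r) := max_{|z|=r} |p(z)| from above; equality holds iff all terms c_k z^k can be made to align in phase at a single z on |z|=r.
Part (b). At z = 3 (real, on the circle |z| = r):
  p(3) = (0)·3^0 + (2)·3^1 + (-4)·3^2 = -30.
  |p(3)| = 30.
Check: |p(3)| = 30 ≤ 42 = M_tri(3). ✓ Equality does not hold at z = 3 (the coefficients have mixed signs, so the terms do not all align in phase there).

M_tri(3) = 42; |p(3)| = 30; equality at z=3: no.


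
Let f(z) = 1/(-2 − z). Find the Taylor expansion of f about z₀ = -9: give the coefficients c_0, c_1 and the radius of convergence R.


Let w = z − z₀, so z = z₀ + w.
Then -2 − z = -2 − (z₀ + w) = (-2 − z₀) − w = 7 − w.
f(z) = 1/(7 − w) = (1/(7)) · 1/(1 − w/(7)) = Σ_{n≥0} w^n / (7)^(n+1).
So c_n = 1/(7)^(n+1):
  c_0 = 1/(7)^1 = 1/7.
  c_1 = 1/(7)^2 = 1/49.
The series is valid for |w/d| < 1, i.e. |z − z₀| < |d|.
Radius of convergence: R = |-2 − z₀| = |7| = 7 (distance from z₀ to the singularity z = -2).

c_0 = 1/7, c_1 = 1/49; R = 7.


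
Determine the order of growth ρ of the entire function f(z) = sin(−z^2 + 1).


Write sin(w) = (e^{iw} ± e^{−iw})/(2 or 2i), so |sin(w)| ≤ e^{|w|}. With w = −z^2 + 1, |w| ≤ 1r^2 + 1 on |z|=r, giving M(r) ≤ e^{1r^2 + 1} and ρ ≤ 2. For the lower bound, choose z on |z|=r with -1z^2 purely imaginary of modulus 1r^2; then |sin(−z^2 + 1)| grows like e^{1r^2}/2, so ρ ≥ 2. Hence ρ = 2.
Therefore ρ = 2.

Order ρ = 2.


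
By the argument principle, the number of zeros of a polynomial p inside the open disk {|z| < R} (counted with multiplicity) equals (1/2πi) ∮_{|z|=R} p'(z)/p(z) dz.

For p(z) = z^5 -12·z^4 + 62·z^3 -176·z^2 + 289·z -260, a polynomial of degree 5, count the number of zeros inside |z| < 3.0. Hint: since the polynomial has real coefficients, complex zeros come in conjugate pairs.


The zeros of p are: (1 + 2i), (1 - 2i), 4, (3 + 2i), (3 - 2i).
Their magnitudes are: 2.236, 2.236, 4, 3.606, 3.606.
Zeros with |z| < R = 3.0: (1 + 2i), (1 - 2i).
Count = 2.
By the argument principle, (1/2πi) ∮_{|z|=R} p'(z)/p(z) dz equals exactly this count.

Number of zeros inside |z| < 3.0: 2.


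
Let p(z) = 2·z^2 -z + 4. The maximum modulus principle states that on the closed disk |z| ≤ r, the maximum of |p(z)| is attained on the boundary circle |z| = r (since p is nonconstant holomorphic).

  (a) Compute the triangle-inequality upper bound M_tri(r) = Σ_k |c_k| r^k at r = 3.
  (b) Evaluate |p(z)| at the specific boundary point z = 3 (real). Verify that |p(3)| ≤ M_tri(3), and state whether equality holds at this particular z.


Coefficients: c_0 = 4, c_1 = -1, c_2 = 2. Radius r = 3.
Part (a). Triangle bound: M_tri(r) = Σ_k |c_k| r^k
  = |4|·3^0 + |-1|·3^1 + |2|·3^2
  = 4 + 3 + 18 = 25.
This bounds M(r) := max_{|z|=r} |p(z)| from above; equality holds iff all terms c_k z^k can be made to align in phase at a single z on |z|=r.
Part (b). At z = 3 (real, on the circle |z| = r):
  p(3) = (4)·3^0 + (-1)·3^1 + (2)·3^2 = 19.
  |p(3)| = 19.
Check: |p(3)| = 19 ≤ 25 = M_tri(3). ✓ Equality does not hold at z = 3 (the coefficients have mixed signs, so the terms do not all align in phase there).

M_tri(3) = 25; |p(3)| = 19; equality at z=3: no.


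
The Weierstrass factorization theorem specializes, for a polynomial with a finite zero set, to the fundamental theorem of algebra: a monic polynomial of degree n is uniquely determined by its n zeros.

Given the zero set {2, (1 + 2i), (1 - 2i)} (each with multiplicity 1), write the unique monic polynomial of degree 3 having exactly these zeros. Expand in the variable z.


The polynomial is p(z) = ∏_{α ∈ S} (z − α), where S = {2, (1 + 2i), (1 - 2i)}.
Expanding the product yields: p(z) = z^3 -4·z^2 + 9·z -10.
Note conjugate pairs combine to real quadratics: (z − (1+2i))(z − (1−2i)) = z² − 2z + 5.
The resulting polynomial has degree 3 and real coefficients as required.

p(z) = z^3 -4·z^2 + 9·z -10.


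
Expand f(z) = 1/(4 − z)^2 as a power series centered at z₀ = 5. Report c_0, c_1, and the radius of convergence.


Let w = z − z₀, so z = z₀ + w.
Then 4 − z = 4 − (z₀ + w) = (4 − z₀) − w = -1 − w.
f(z) = 1/(-1 − w)^2 = (1/(-1)^2) · (1 − w/(-1))^{−2}.
By the binomial series (1−u)^{−2} = Σ_{n≥0} C(n+1, 1) u^n for |u|<1, with u = w/(-1):
  c_n = C(n+1, 1) / (-1)^(n+2).
  c_0 = 1/(-1)^2 = 1.
  c_1 = 2/(-1)^3 = -2.
The series is valid for |w/d| < 1, i.e. |z − z₀| < |d|.
Radius of convergence: R = |4 − z₀| = |-1| = 1 (distance from z₀ to the singularity z = 4).

c_0 = 1, c_1 = -2; R = 1.


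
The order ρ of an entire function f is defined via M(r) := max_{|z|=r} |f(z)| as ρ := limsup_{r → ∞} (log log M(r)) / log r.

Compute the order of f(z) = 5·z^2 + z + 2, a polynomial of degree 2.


|f(z)| ≤ Σ|c_k|·r^k = O(r^2) as r → ∞. Polynomial growth is O(e^{r^ε}) for every ε > 0 (since r^2/e^{r^ε} → 0), so ρ ≤ ε for all ε > 0, i.e. ρ = 0. Every nonconstant polynomial has order 0.
Therefore ρ = 0.

Order ρ = 0.


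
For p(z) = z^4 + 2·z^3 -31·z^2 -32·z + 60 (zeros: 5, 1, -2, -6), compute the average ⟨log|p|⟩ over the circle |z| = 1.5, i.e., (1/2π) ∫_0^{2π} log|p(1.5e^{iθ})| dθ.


Zeros: -6, -2, 1, 5; r = 1.5.
Inside |z| < r: 1. Outside (|z| ≥ r): -6, -2, 5.
p(0) = 60, so log|p(0)| = log(60) = 4.0943.
Apply Jensen: I(r) = log|p(0)| + Σ_k log(r/|z_k|), summed over zeros inside |z| < r.
  log(r/|z_k|) for z_k = 1: log(1.5/1) = 0.4055
  Outside zeros (-6, -2, 5) contribute nothing to the Jensen sum.
Sum over inside zeros: 0.4055.
I(r) = log|p(0)| + (inside sum) = 4.0943 + 0.4055 = 4.4998.
Note: since some zeros are outside |z| ≤ r, the simplified n·log(r) form does NOT apply — only the inside zeros contribute.

I(r) ≈ 4.4998.


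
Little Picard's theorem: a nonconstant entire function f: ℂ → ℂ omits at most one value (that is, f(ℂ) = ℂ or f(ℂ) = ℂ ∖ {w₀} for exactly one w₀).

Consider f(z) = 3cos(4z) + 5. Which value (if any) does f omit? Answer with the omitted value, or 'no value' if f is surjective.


Little Picard bounds the complement of f(ℂ) to at most one point.
cos is entire and surjective onto ℂ: for every w ∈ ℂ, cos(ζ) = w has a solution ζ ∈ ℂ (e.g., via the complex inverse arccos). With ζ = 4z this gives z = ζ/(4). Then 3·cos(4z) takes every value in 3·ℂ = ℂ, and adding 5 is a bijection of ℂ. So f is surjective and omits no value. (Note: only on the real line is cos bounded by [−1, 1].)

Omitted value: no value.


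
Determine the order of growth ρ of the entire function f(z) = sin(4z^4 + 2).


Write sin(w) = (e^{iw} ± e^{−iw})/(2 or 2i), so |sin(w)| ≤ e^{|w|}. With w = 4z^4 + 2, |w| ≤ 4r^4 + 2 on |z|=r, giving M(r) ≤ e^{4r^4 + 2} and ρ ≤ 4. For the lower bound, choose z on |z|=r with 4z^4 purely imaginary of modulus 4r^4; then |sin(4z^4 + 2)| grows like e^{4r^4}/2, so ρ ≥ 4. Hence ρ = 4.
Therefore ρ = 4.

Order ρ = 4.


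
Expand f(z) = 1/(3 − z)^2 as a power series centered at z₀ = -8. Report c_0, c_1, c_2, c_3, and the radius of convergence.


Let w = z − z₀, so z = z₀ + w.
Then 3 − z = 3 − (z₀ + w) = (3 − z₀) − w = 11 − w.
f(z) = 1/(11 − w)^2 = (1/(11)^2) · (1 − w/(11))^{−2}.
By the binomial series (1−u)^{−2} = Σ_{n≥0} C(n+1, 1) u^n for |u|<1, with u = w/(11):
  c_n = C(n+1, 1) / (11)^(n+2).
  c_0 = 1/(11)^2 = 1/121.
  c_1 = 2/(11)^3 = 2/1331.
  c_2 = 3/(11)^4 = 3/14641.
  c_3 = 4/(11)^5 = 4/161051.
The series is valid for |w/d| < 1, i.e. |z − z₀| < |d|.
Radius of convergence: R = |3 − z₀| = |11| = 11 (distance from z₀ to the singularity z = 3).

c_0 = 1/121, c_1 = 2/1331, c_2 = 3/14641, c_3 = 4/161051; R = 11.


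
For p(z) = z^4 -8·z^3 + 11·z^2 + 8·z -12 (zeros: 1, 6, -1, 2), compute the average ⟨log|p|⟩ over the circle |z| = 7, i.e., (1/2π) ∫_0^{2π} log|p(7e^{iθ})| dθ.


Zeros: -1, 1, 2, 6; r = 7.
Inside |z| < r: -1, 1, 2, 6. Outside (|z| ≥ r): ∅.
p(0) = -12, so log|p(0)| = log(12) = 2.4849.
Apply Jensen: I(r) = log|p(0)| + Σ_k log(r/|z_k|), summed over zeros inside |z| < r.
  log(r/|z_k|) for z_k = 1: log(7/1) = 1.9459
  log(r/|z_k|) for z_k = 6: log(7/6) = 0.1542
  log(r/|z_k|) for z_k = -1: log(7/1) = 1.9459
  log(r/|z_k|) for z_k = 2: log(7/2) = 1.2528
Sum over inside zeros: 5.2987.
I(r) = log|p(0)| + (inside sum) = 2.4849 + 5.2987 = 7.7836.
Closed form (all zeros inside, monic): I(r) = n·log(r) = 4·log(7) = 7.7836. ✓

I(r) ≈ 7.7836.


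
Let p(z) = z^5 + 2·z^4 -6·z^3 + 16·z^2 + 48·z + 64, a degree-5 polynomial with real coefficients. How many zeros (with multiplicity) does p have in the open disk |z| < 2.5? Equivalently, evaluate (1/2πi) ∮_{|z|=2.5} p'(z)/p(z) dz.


The zeros of p are: (-1 + 1i), (-1 - 1i), -4, (2 + 2i), (2 - 2i).
Their magnitudes are: 1.414, 1.414, 4, 2.828, 2.828.
Zeros with |z| < R = 2.5: (-1 + 1i), (-1 - 1i).
Count = 2.
By the argument principle, (1/2πi) ∮_{|z|=R} p'(z)/p(z) dz equals exactly this count.

Number of zeros inside |z| < 2.5: 2.


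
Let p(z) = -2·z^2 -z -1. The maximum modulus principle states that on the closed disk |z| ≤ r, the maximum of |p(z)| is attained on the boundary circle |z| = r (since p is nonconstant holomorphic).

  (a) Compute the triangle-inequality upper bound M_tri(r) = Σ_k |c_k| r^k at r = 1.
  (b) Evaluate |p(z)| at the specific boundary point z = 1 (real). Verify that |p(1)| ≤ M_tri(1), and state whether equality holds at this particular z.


Coefficients: c_0 = -1, c_1 = -1, c_2 = -2. Radius r = 1.
Part (a). Triangle bound: M_tri(r) = Σ_k |c_k| r^k
  = |-1|·1^0 + |-1|·1^1 + |-2|·1^2
  = 1 + 1 + 2 = 4.
This bounds M(r) := max_{|z|=r} |p(z)| from above; equality holds iff all terms c_k z^k can be made to align in phase at a single z on |z|=r.
Part (b). At z = 1 (real, on the circle |z| = r):
  p(1) = (-1)·1^0 + (-1)·1^1 + (-2)·1^2 = -4.
  |p(1)| = 4.
Since all nonzero coefficients share the same sign, |p(1)| = 4 = M_tri(1); the triangle bound is attained at z = 1, so in fact M(r) = 4.

M_tri(1) = 4; |p(1)| = 4; equality at z=1: yes.


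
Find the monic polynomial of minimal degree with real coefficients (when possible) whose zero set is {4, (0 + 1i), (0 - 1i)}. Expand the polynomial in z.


The polynomial is p(z) = ∏_{α ∈ S} (z − α), where S = {4, (0 + 1i), (0 - 1i)}.
Expanding the product yields: p(z) = z^3 -4·z^2 + z -4.
Note conjugate pairs combine to real quadratics: (z − (0+1i))(z − (0−1i)) = z² + 1.
The resulting polynomial has degree 3 and real coefficients as required.

p(z) = z^3 -4·z^2 + z -4.


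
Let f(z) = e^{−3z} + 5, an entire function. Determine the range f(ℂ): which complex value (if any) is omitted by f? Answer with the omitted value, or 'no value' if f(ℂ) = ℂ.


Little Picard bounds the complement of f(ℂ) to at most one point.
e^{−3z} is never zero on ℂ, so 1·e^{−3z} takes every value in ℂ ∖ {0}. Adding 5 shifts the range to ℂ ∖ {5}. Thus f omits exactly the value 5.

Omitted value: 5.


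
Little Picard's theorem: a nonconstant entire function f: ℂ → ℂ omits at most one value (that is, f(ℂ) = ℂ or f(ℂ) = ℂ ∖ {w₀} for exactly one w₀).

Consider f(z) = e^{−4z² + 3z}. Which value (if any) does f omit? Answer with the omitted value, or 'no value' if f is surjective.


Little Picard bounds the complement of f(ℂ) to at most one point.
The exponent g(z) = −4z² + 3z is a nonconstant polynomial, hence surjective onto ℂ. So e^{g(z)} takes every value in {e^w : w ∈ ℂ} = ℂ ∖ {0}. Adding 0 shifts the range to ℂ ∖ {0}. f omits exactly 0.

Omitted value: 0.


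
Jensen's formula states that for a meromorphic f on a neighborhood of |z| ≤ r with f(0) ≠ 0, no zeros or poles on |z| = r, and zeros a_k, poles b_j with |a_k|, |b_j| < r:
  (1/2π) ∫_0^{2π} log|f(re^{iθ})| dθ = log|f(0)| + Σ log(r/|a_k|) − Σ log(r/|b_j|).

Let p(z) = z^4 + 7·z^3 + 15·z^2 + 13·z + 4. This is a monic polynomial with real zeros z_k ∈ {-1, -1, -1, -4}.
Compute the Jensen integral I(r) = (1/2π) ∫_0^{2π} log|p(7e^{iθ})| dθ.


Zeros: -4, -1, -1, -1; r = 7.
Inside |z| < r: -4, -1, -1, -1. Outside (|z| ≥ r): ∅.
p(0) = 4, so log|p(0)| = log(4) = 1.3863.
Apply Jensen: I(r) = log|p(0)| + Σ_k log(r/|z_k|), summed over zeros inside |z| < r.
  log(r/|z_k|) for z_k = -1: log(7/1) = 1.9459
  log(r/|z_k|) for z_k = -1: log(7/1) = 1.9459
  log(r/|z_k|) for z_k = -1: log(7/1) = 1.9459
  log(r/|z_k|) for z_k = -4: log(7/4) = 0.5596
Sum over inside zeros: 6.3973.
I(r) = log|p(0)| + (inside sum) = 1.3863 + 6.3973 = 7.7836.
Closed form (all zeros inside, monic): I(r) = n·log(r) = 4·log(7) = 7.7836. ✓

I(r) ≈ 7.7836.


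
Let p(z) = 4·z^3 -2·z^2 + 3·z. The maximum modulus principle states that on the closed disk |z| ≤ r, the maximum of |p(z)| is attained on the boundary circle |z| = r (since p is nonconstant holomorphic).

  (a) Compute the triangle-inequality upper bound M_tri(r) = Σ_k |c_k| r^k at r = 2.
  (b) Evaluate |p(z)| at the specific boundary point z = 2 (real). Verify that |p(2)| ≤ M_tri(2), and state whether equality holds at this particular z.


Coefficients: c_0 = 0, c_1 = 3, c_2 = -2, c_3 = 4. Radius r = 2.
Part (a). Triangle bound: M_tri(r) = Σ_k |c_k| r^k
  = |0|·2^0 + |3|·2^1 + |-2|·2^2 + |4|·2^3
  = 0 + 6 + 8 + 32 = 46.
This bounds M(r) := max_{|z|=r} |p(z)| from above; equality holds iff all terms c_k z^k can be made to align in phase at a single z on |z|=r.
Part (b). At z = 2 (real, on the circle |z| = r):
  p(2) = (0)·2^0 + (3)·2^1 + (-2)·2^2 + (4)·2^3 = 30.
  |p(2)| = 30.
Check: |p(2)| = 30 ≤ 46 = M_tri(2). ✓ Equality does not hold at z = 2 (the coefficients have mixed signs, so the terms do not all align in phase there).

M_tri(2) = 46; |p(2)| = 30; equality at z=2: no.


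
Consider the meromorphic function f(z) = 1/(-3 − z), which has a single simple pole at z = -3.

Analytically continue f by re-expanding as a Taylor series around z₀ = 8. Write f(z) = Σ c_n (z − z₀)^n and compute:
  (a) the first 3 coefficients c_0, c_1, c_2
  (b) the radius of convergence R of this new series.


Let w = z − z₀, so z = z₀ + w.
Then -3 − z = -3 − (z₀ + w) = (-3 − z₀) − w = -11 − w.
f(z) = 1/(-11 − w) = (1/(-11)) · 1/(1 − w/(-11)) = Σ_{n≥0} w^n / (-11)^(n+1).
So c_n = 1/(-11)^(n+1):
  c_0 = 1/(-11)^1 = -1/11.
  c_1 = 1/(-11)^2 = 1/121.
  c_2 = 1/(-11)^3 = -1/1331.
The series is valid for |w/d| < 1, i.e. |z − z₀| < |d|.
Radius of convergence: R = |-3 − z₀| = |-11| = 11 (distance from z₀ to the singularity z = -3).

c_0 = -1/11, c_1 = 1/121, c_2 = -1/1331; R = 11.


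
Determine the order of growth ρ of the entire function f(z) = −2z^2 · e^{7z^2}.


M(r) = max_{|z|=r} |-2|·|z|^2·|e^{7z^2}| = 2·r^2 · e^{7r^2} (the factors attain their maxima compatibly on |z|=r). Then log M(r) = log 2 + 2·log r + 7r^2, dominated by the last term, so log log M(r) ~ 2·log r. The polynomial factor -2z^2 contributes only a log r term and does not affect the order. ρ = 2.
Therefore ρ = 2.

Order ρ = 2.


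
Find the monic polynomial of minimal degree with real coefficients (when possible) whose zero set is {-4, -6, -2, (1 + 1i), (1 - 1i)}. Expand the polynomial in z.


The polynomial is p(z) = ∏_{α ∈ S} (z − α), where S = {-4, -6, -2, (1 + 1i), (1 - 1i)}.
Expanding the product yields: p(z) = z^5 + 10·z^4 + 22·z^3 -16·z^2 -8·z + 96.
Note conjugate pairs combine to real quadratics: (z − (1+1i))(z − (1−1i)) = z² − 2z + 2.
The resulting polynomial has degree 5 and real coefficients as required.

p(z) = z^5 + 10·z^4 + 22·z^3 -16·z^2 -8·z + 96.


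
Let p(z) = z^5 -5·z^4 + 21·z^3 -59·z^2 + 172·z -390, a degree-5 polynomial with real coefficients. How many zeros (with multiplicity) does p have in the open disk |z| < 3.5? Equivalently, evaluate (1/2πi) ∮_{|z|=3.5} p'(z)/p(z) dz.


The zeros of p are: 3, (2 + 3i), (2 - 3i), (-1 + 3i), (-1 - 3i).
Their magnitudes are: 3, 3.606, 3.606, 3.162, 3.162.
Zeros with |z| < R = 3.5: 3, (-1 + 3i), (-1 - 3i).
Count = 3.
By the argument principle, (1/2πi) ∮_{|z|=R} p'(z)/p(z) dz equals exactly this count.

Number of zeros inside |z| < 3.5: 3.


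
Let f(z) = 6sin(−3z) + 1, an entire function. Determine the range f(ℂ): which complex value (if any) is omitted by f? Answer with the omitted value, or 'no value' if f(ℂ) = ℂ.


Little Picard bounds the complement of f(ℂ) to at most one point.
sin is entire and surjective onto ℂ: for every w ∈ ℂ, sin(ζ) = w has a solution ζ ∈ ℂ (e.g., via the complex inverse arcsin). With ζ = −3z this gives z = ζ/(-3). Then 6·sin(−3z) takes every value in 6·ℂ = ℂ, and adding 1 is a bijection of ℂ. So f is surjective and omits no value. (Note: only on the real line is sin bounded by [−1, 1].)

Omitted value: no value.


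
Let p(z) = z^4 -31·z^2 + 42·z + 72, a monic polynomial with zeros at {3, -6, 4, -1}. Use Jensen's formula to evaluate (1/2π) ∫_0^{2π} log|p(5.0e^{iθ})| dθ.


Zeros: -6, -1, 3, 4; r = 5.0.
Inside |z| < r: -1, 3, 4. Outside (|z| ≥ r): -6.
p(0) = 72, so log|p(0)| = log(72) = 4.2767.
Apply Jensen: I(r) = log|p(0)| + Σ_k log(r/|z_k|), summed over zeros inside |z| < r.
  log(r/|z_k|) for z_k = 3: log(5.0/3) = 0.5108
  log(r/|z_k|) for z_k = 4: log(5.0/4) = 0.2231
  log(r/|z_k|) for z_k = -1: log(5.0/1) = 1.6094
  Outside zeros (-6) contribute nothing to the Jensen sum.
Sum over inside zeros: 2.3434.
I(r) = log|p(0)| + (inside sum) = 4.2767 + 2.3434 = 6.6201.
Note: since some zeros are outside |z| ≤ r, the simplified n·log(r) form does NOT apply — only the inside zeros contribute.

I(r) ≈ 6.6201.


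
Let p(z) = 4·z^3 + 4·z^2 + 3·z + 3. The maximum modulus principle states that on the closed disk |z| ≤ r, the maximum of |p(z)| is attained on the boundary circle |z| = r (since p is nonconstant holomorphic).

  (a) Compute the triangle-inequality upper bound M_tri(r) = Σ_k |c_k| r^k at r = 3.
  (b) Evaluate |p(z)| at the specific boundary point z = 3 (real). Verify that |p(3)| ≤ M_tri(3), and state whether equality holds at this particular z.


Coefficients: c_0 = 3, c_1 = 3, c_2 = 4, c_3 = 4. Radius r = 3.
Part (a). Triangle bound: M_tri(r) = Σ_k |c_k| r^k
  = |3|·3^0 + |3|·3^1 + |4|·3^2 + |4|·3^3
  = 3 + 9 + 36 + 108 = 156.
This bounds M(r) := max_{|z|=r} |p(z)| from above; equality holds iff all terms c_k z^k can be made to align in phase at a single z on |z|=r.
Part (b). At z = 3 (real, on the circle |z| = r):
  p(3) = (3)·3^0 + (3)·3^1 + (4)·3^2 + (4)·3^3 = 156.
  |p(3)| = 156.
Since all nonzero coefficients share the same sign, |p(3)| = 156 = M_tri(3); the triangle bound is attained at z = 3, so in fact M(r) = 156.

M_tri(3) = 156; |p(3)| = 156; equality at z=3: yes.


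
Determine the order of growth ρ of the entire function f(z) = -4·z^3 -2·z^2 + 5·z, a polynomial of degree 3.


|f(z)| ≤ Σ|c_k|·r^k = O(r^3) as r → ∞. Polynomial growth is O(e^{r^ε}) for every ε > 0 (since r^3/e^{r^ε} → 0), so ρ ≤ ε for all ε > 0, i.e. ρ = 0. Every nonconstant polynomial has order 0.
Therefore ρ = 0.

Order ρ = 0.


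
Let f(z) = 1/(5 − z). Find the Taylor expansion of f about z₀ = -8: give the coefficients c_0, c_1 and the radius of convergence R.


Let w = z − z₀, so z = z₀ + w.
Then 5 − z = 5 − (z₀ + w) = (5 − z₀) − w = 13 − w.
f(z) = 1/(13 − w) = (1/(13)) · 1/(1 − w/(13)) = Σ_{n≥0} w^n / (13)^(n+1).
So c_n = 1/(13)^(n+1):
  c_0 = 1/(13)^1 = 1/13.
  c_1 = 1/(13)^2 = 1/169.
The series is valid for |w/d| < 1, i.e. |z − z₀| < |d|.
Radius of convergence: R = |5 − z₀| = |13| = 13 (distance from z₀ to the singularity z = 5).

c_0 = 1/13, c_1 = 1/169; R = 13.


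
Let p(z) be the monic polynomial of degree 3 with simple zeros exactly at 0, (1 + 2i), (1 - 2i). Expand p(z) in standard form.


The polynomial is p(z) = ∏_{α ∈ S} (z − α), where S = {0, (1 + 2i), (1 - 2i)}.
Expanding the product yields: p(z) = z^3 -2·z^2 + 5·z.
Note conjugate pairs combine to real quadratics: (z − (1+2i))(z − (1−2i)) = z² − 2z + 5.
The resulting polynomial has degree 3 and real coefficients as required.

p(z) = z^3 -2·z^2 + 5·z.


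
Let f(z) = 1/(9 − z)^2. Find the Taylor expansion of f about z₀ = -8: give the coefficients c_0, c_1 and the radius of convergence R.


Let w = z − z₀, so z = z₀ + w.
Then 9 − z = 9 − (z₀ + w) = (9 − z₀) − w = 17 − w.
f(z) = 1/(17 − w)^2 = (1/(17)^2) · (1 − w/(17))^{−2}.
By the binomial series (1−u)^{−2} = Σ_{n≥0} C(n+1, 1) u^n for |u|<1, with u = w/(17):
  c_n = C(n+1, 1) / (17)^(n+2).
  c_0 = 1/(17)^2 = 1/289.
  c_1 = 2/(17)^3 = 2/4913.
The series is valid for |w/d| < 1, i.e. |z − z₀| < |d|.
Radius of convergence: R = |9 − z₀| = |17| = 17 (distance from z₀ to the singularity z = 9).

c_0 = 1/289, c_1 = 2/4913; R = 17.


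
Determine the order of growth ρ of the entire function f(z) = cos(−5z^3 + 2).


Write cos(w) = (e^{iw} ± e^{−iw})/(2 or 2i), so |cos(w)| ≤ e^{|w|}. With w = −5z^3 + 2, |w| ≤ 5r^3 + 2 on |z|=r, giving M(r) ≤ e^{5r^3 + 2} and ρ ≤ 3. For the lower bound, choose z on |z|=r with -5z^3 purely imaginary of modulus 5r^3; then |cos(−5z^3 + 2)| grows like e^{5r^3}/2, so ρ ≥ 3. Hence ρ = 3.
Therefore ρ = 3.

Order ρ = 3.


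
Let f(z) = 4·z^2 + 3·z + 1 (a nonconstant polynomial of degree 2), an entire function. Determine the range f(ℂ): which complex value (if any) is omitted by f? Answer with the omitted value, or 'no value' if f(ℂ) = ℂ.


Little Picard bounds the complement of f(ℂ) to at most one point.
For every w ∈ ℂ, the equation p(z) − w = 0 is a nonconstant polynomial in z and hence has at least one root by the fundamental theorem of algebra. So p is surjective onto ℂ, omitting no value.

Omitted value: no value.


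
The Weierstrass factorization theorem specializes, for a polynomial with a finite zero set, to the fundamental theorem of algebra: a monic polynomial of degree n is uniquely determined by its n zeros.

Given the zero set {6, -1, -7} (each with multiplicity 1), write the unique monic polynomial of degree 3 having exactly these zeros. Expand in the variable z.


The polynomial is p(z) = ∏_{α ∈ S} (z − α), where S = {6, -1, -7}.
Expanding the product yields: p(z) = z^3 + 2·z^2 -41·z -42.
The resulting polynomial has degree 3 and real coefficients as required.

p(z) = z^3 + 2·z^2 -41·z -42.


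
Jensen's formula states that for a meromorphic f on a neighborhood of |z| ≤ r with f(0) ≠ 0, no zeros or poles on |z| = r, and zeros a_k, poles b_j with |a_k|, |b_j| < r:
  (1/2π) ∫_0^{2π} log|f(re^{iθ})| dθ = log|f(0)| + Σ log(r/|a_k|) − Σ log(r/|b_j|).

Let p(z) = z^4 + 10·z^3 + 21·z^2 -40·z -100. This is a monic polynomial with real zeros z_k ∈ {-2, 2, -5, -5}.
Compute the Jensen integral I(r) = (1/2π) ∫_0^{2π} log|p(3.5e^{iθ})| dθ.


Zeros: -5, -5, -2, 2; r = 3.5.
Inside |z| < r: -2, 2. Outside (|z| ≥ r): -5, -5.
p(0) = -100, so log|p(0)| = log(100) = 4.6052.
Apply Jensen: I(r) = log|p(0)| + Σ_k log(r/|z_k|), summed over zeros inside |z| < r.
  log(r/|z_k|) for z_k = -2: log(3.5/2) = 0.5596
  log(r/|z_k|) for z_k = 2: log(3.5/2) = 0.5596
  Outside zeros (-5, -5) contribute nothing to the Jensen sum.
Sum over inside zeros: 1.1192.
I(r) = log|p(0)| + (inside sum) = 4.6052 + 1.1192 = 5.7244.
Note: since some zeros are outside |z| ≤ r, the simplified n·log(r) form does NOT apply — only the inside zeros contribute.

I(r) ≈ 5.7244.


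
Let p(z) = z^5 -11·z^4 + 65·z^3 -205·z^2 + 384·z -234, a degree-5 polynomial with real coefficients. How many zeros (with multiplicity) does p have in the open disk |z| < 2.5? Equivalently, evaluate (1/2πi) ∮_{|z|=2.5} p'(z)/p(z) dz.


The zeros of p are: 1, (3 + 3i), (3 - 3i), (2 + 3i), (2 - 3i).
Their magnitudes are: 1, 4.243, 4.243, 3.606, 3.606.
Zeros with |z| < R = 2.5: 1.
Count = 1.
By the argument principle, (1/2πi) ∮_{|z|=R} p'(z)/p(z) dz equals exactly this count.

Number of zeros inside |z| < 2.5: 1.


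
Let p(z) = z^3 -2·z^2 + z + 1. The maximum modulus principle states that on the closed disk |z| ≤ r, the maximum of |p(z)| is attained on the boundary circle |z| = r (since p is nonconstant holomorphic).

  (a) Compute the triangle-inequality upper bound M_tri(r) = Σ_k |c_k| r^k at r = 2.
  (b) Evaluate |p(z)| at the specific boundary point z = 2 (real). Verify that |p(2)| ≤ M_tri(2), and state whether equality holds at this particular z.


Coefficients: c_0 = 1, c_1 = 1, c_2 = -2, c_3 = 1. Radius r = 2.
Part (a). Triangle bound: M_tri(r) = Σ_k |c_k| r^k
  = |1|·2^0 + |1|·2^1 + |-2|·2^2 + |1|·2^3
  = 1 + 2 + 8 + 8 = 19.
This bounds M(r) := max_{|z|=r} |p(z)| from above; equality holds iff all terms c_k z^k can be made to align in phase at a single z on |z|=r.
Part (b). At z = 2 (real, on the circle |z| = r):
  p(2) = (1)·2^0 + (1)·2^1 + (-2)·2^2 + (1)·2^3 = 3.
  |p(2)| = 3.
Check: |p(2)| = 3 ≤ 19 = M_tri(2). ✓ Equality does not hold at z = 2 (the coefficients have mixed signs, so the terms do not all align in phase there).

M_tri(2) = 19; |p(2)| = 3; equality at z=2: no.


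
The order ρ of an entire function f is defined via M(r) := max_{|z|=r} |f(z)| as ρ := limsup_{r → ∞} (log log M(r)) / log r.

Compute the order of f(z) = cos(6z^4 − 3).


Write cos(w) = (e^{iw} ± e^{−iw})/(2 or 2i), so |cos(w)| ≤ e^{|w|}. With w = 6z^4 − 3, |w| ≤ 6r^4 + 3 on |z|=r, giving M(r) ≤ e^{6r^4 + 3} and ρ ≤ 4. For the lower bound, choose z on |z|=r with 6z^4 purely imaginary of modulus 6r^4; then |cos(6z^4 − 3)| grows like e^{6r^4}/2, so ρ ≥ 4. Hence ρ = 4.
Therefore ρ = 4.

Order ρ = 4.


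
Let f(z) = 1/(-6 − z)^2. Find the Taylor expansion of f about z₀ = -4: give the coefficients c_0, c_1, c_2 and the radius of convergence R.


Let w = z − z₀, so z = z₀ + w.
Then -6 − z = -6 − (z₀ + w) = (-6 − z₀) − w = -2 − w.
f(z) = 1/(-2 − w)^2 = (1/(-2)^2) · (1 − w/(-2))^{−2}.
By the binomial series (1−u)^{−2} = Σ_{n≥0} C(n+1, 1) u^n for |u|<1, with u = w/(-2):
  c_n = C(n+1, 1) / (-2)^(n+2).
  c_0 = 1/(-2)^2 = 1/4.
  c_1 = 2/(-2)^3 = -1/4.
  c_2 = 3/(-2)^4 = 3/16.
The series is valid for |w/d| < 1, i.e. |z − z₀| < |d|.
Radius of convergence: R = |-6 − z₀| = |-2| = 2 (distance from z₀ to the singularity z = -6).

c_0 = 1/4, c_1 = -1/4, c_2 = 3/16; R = 2.


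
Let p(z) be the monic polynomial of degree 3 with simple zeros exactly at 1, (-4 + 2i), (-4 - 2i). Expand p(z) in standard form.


The polynomial is p(z) = ∏_{α ∈ S} (z − α), where S = {1, (-4 + 2i), (-4 - 2i)}.
Expanding the product yields: p(z) = z^3 + 7·z^2 + 12·z -20.
Note conjugate pairs combine to real quadratics: (z − (-4+2i))(z − (-4−2i)) = z² + 8z + 20.
The resulting polynomial has degree 3 and real coefficients as required.

p(z) = z^3 + 7·z^2 + 12·z -20.


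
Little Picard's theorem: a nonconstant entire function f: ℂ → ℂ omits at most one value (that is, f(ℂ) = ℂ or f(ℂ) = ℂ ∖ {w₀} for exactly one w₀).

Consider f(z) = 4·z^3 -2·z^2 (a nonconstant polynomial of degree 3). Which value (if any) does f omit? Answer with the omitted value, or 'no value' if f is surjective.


Little Picard bounds the complement of f(ℂ) to at most one point.
For every w ∈ ℂ, the equation p(z) − w = 0 is a nonconstant polynomial in z and hence has at least one root by the fundamental theorem of algebra. So p is surjective onto ℂ, omitting no value.

Omitted value: no value.


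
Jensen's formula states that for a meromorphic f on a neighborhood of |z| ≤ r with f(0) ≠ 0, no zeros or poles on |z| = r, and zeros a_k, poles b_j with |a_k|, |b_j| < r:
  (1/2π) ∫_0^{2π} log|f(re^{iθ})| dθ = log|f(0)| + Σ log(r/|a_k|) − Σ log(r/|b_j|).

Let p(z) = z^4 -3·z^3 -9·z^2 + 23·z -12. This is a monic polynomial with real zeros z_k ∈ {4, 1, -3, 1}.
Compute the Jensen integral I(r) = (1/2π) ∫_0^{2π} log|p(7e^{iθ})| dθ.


Zeros: -3, 1, 1, 4; r = 7.
Inside |z| < r: -3, 1, 1, 4. Outside (|z| ≥ r): ∅.
p(0) = -12, so log|p(0)| = log(12) = 2.4849.
Apply Jensen: I(r) = log|p(0)| + Σ_k log(r/|z_k|), summed over zeros inside |z| < r.
  log(r/|z_k|) for z_k = 4: log(7/4) = 0.5596
  log(r/|z_k|) for z_k = 1: log(7/1) = 1.9459
  log(r/|z_k|) for z_k = -3: log(7/3) = 0.8473
  log(r/|z_k|) for z_k = 1: log(7/1) = 1.9459
Sum over inside zeros: 5.2987.
I(r) = log|p(0)| + (inside sum) = 2.4849 + 5.2987 = 7.7836.
Closed form (all zeros inside, monic): I(r) = n·log(r) = 4·log(7) = 7.7836. ✓

I(r) ≈ 7.7836.


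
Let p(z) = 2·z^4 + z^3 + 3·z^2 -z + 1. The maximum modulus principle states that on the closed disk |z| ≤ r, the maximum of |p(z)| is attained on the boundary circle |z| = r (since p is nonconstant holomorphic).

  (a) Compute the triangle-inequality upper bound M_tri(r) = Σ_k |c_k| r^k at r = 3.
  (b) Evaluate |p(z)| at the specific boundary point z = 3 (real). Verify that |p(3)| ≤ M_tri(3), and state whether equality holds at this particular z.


Coefficients: c_0 = 1, c_1 = -1, c_2 = 3, c_3 = 1, c_4 = 2. Radius r = 3.
Part (a). Triangle bound: M_tri(r) = Σ_k |c_k| r^k
  = |1|·3^0 + |-1|·3^1 + |3|·3^2 + |1|·3^3 + |2|·3^4
  = 1 + 3 + 27 + 27 + 162 = 220.
This bounds M(r) := max_{|z|=r} |p(z)| from above; equality holds iff all terms c_k z^k can be made to align in phase at a single z on |z|=r.
Part (b). At z = 3 (real, on the circle |z| = r):
  p(3) = (1)·3^0 + (-1)·3^1 + (3)·3^2 + (1)·3^3 + (2)·3^4 = 214.
  |p(3)| = 214.
Check: |p(3)| = 214 ≤ 220 = M_tri(3). ✓ Equality does not hold at z = 3 (the coefficients have mixed signs, so the terms do not all align in phase there).

M_tri(3) = 220; |p(3)| = 214; equality at z=3: no.


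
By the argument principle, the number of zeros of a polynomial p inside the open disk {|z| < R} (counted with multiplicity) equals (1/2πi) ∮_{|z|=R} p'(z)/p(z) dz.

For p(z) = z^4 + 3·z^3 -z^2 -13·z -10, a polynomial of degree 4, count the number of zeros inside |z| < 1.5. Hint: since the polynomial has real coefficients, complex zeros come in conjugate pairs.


The zeros of p are: -1, (-2 + 1i), (-2 - 1i), 2.
Their magnitudes are: 1, 2.236, 2.236, 2.
Zeros with |z| < R = 1.5: -1.
Count = 1.
By the argument principle, (1/2πi) ∮_{|z|=R} p'(z)/p(z) dz equals exactly this count.

Number of zeros inside |z| < 1.5: 1.


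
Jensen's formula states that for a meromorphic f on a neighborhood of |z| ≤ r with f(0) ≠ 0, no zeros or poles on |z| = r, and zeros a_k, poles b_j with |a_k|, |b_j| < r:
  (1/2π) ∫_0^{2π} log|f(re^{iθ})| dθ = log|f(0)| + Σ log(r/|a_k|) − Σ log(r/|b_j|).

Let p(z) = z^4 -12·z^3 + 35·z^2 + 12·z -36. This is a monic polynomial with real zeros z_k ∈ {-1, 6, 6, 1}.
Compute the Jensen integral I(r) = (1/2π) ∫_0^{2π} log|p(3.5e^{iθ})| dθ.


Zeros: -1, 1, 6, 6; r = 3.5.
Inside |z| < r: -1, 1. Outside (|z| ≥ r): 6, 6.
p(0) = -36, so log|p(0)| = log(36) = 3.5835.
Apply Jensen: I(r) = log|p(0)| + Σ_k log(r/|z_k|), summed over zeros inside |z| < r.
  log(r/|z_k|) for z_k = -1: log(3.5/1) = 1.2528
  log(r/|z_k|) for z_k = 1: log(3.5/1) = 1.2528
  Outside zeros (6, 6) contribute nothing to the Jensen sum.
Sum over inside zeros: 2.5055.
I(r) = log|p(0)| + (inside sum) = 3.5835 + 2.5055 = 6.0890.
Note: since some zeros are outside |z| ≤ r, the simplified n·log(r) form does NOT apply — only the inside zeros contribute.

I(r) ≈ 6.0890.


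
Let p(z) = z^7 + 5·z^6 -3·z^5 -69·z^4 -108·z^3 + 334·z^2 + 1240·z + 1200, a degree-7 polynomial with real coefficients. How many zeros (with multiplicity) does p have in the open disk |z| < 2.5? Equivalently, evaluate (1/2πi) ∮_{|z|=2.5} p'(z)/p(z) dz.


The zeros of p are: (3 + 1i), (3 - 1i), (-2 + 1i), (-2 - 1i), -3, (-2 + 2i), (-2 - 2i).
Their magnitudes are: 3.162, 3.162, 2.236, 2.236, 3, 2.828, 2.828.
Zeros with |z| < R = 2.5: (-2 + 1i), (-2 - 1i).
Count = 2.
By the argument principle, (1/2πi) ∮_{|z|=R} p'(z)/p(z) dz equals exactly this count.

Number of zeros inside |z| < 2.5: 2.


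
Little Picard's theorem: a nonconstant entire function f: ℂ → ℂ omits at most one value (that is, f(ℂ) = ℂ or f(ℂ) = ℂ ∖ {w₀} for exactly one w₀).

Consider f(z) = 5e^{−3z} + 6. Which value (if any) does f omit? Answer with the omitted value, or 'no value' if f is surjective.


Little Picard bounds the complement of f(ℂ) to at most one point.
e^{−3z} is never zero on ℂ, so 5·e^{−3z} takes every value in ℂ ∖ {0}. Adding 6 shifts the range to ℂ ∖ {6}. Thus f omits exactly the value 6.

Omitted value: 6.


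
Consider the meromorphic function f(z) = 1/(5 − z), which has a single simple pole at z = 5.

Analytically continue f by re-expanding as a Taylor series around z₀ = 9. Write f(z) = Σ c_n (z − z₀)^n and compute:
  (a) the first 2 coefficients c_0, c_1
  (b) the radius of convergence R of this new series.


Let w = z − z₀, so z = z₀ + w.
Then 5 − z = 5 − (z₀ + w) = (5 − z₀) − w = -4 − w.
f(z) = 1/(-4 − w) = (1/(-4)) · 1/(1 − w/(-4)) = Σ_{n≥0} w^n / (-4)^(n+1).
So c_n = 1/(-4)^(n+1):
  c_0 = 1/(-4)^1 = -1/4.
  c_1 = 1/(-4)^2 = 1/16.
The series is valid for |w/d| < 1, i.e. |z − z₀| < |d|.
Radius of convergence: R = |5 − z₀| = |-4| = 4 (distance from z₀ to the singularity z = 5).

c_0 = -1/4, c_1 = 1/16; R = 4.


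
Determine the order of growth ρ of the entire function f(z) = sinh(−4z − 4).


sinh(w) is a linear combination of e^{iw} and e^{−iw} (or e^w, e^{−w} in the hyperbolic case), so |sinh(w)| ≤ e^{|w|}. With w = −4z − 4, |w| ≤ 4|z| + 4 = 4r + 4 on |z| = r, giving M(r) ≤ e^{4r + 4}, so ρ ≤ 1. On a suitable ray (z = it for sin/cos; z = t for sinh/cosh, t real → ∞), |sinh(−4z − 4)| grows like e^{4|t|}/2, so ρ ≥ 1. Hence ρ = 1.
Therefore ρ = 1.

Order ρ = 1.


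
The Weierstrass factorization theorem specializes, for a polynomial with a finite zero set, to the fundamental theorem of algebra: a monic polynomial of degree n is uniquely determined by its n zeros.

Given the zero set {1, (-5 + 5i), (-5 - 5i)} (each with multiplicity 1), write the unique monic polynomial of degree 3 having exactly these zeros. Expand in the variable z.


The polynomial is p(z) = ∏_{α ∈ S} (z − α), where S = {1, (-5 + 5i), (-5 - 5i)}.
Expanding the product yields: p(z) = z^3 + 9·z^2 + 40·z -50.
Note conjugate pairs combine to real quadratics: (z − (-5+5i))(z − (-5−5i)) = z² + 10z + 50.
The resulting polynomial has degree 3 and real coefficients as required.

p(z) = z^3 + 9·z^2 + 40·z -50.


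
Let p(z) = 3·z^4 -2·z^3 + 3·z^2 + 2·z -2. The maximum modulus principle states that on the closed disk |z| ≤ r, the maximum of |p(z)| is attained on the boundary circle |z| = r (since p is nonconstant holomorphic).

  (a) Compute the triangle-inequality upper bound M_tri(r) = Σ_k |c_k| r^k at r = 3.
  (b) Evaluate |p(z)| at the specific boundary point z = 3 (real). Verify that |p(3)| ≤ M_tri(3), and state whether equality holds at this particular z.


Coefficients: c_0 = -2, c_1 = 2, c_2 = 3, c_3 = -2, c_4 = 3. Radius r = 3.
Part (a). Triangle bound: M_tri(r) = Σ_k |c_k| r^k
  = |-2|·3^0 + |2|·3^1 + |3|·3^2 + |-2|·3^3 + |3|·3^4
  = 2 + 6 + 27 + 54 + 243 = 332.
This bounds M(r) := max_{|z|=r} |p(z)| from above; equality holds iff all terms c_k z^k can be made to align in phase at a single z on |z|=r.
Part (b). At z = 3 (real, on the circle |z| = r):
  p(3) = (-2)·3^0 + (2)·3^1 + (3)·3^2 + (-2)·3^3 + (3)·3^4 = 220.
  |p(3)| = 220.
Check: |p(3)| = 220 ≤ 332 = M_tri(3). ✓ Equality does not hold at z = 3 (the coefficients have mixed signs, so the terms do not all align in phase there).

M_tri(3) = 332; |p(3)| = 220; equality at z=3: no.


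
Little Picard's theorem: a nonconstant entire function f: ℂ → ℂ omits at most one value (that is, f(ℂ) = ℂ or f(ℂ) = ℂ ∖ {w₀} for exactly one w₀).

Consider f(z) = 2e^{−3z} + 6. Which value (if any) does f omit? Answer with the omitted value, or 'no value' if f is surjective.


Little Picard bounds the complement of f(ℂ) to at most one point.
e^{−3z} is never zero on ℂ, so 2·e^{−3z} takes every value in ℂ ∖ {0}. Adding 6 shifts the range to ℂ ∖ {6}. Thus f omits exactly the value 6.

Omitted value: 6.


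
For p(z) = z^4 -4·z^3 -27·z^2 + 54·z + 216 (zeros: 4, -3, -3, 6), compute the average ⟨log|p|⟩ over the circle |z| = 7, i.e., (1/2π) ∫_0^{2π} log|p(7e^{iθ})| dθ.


Zeros: -3, -3, 4, 6; r = 7.
Inside |z| < r: -3, -3, 4, 6. Outside (|z| ≥ r): ∅.
p(0) = 216, so log|p(0)| = log(216) = 5.3753.
Apply Jensen: I(r) = log|p(0)| + Σ_k log(r/|z_k|), summed over zeros inside |z| < r.
  log(r/|z_k|) for z_k = 4: log(7/4) = 0.5596
  log(r/|z_k|) for z_k = -3: log(7/3) = 0.8473
  log(r/|z_k|) for z_k = -3: log(7/3) = 0.8473
  log(r/|z_k|) for z_k = 6: log(7/6) = 0.1542
Sum over inside zeros: 2.4084.
I(r) = log|p(0)| + (inside sum) = 5.3753 + 2.4084 = 7.7836.
Closed form (all zeros inside, monic): I(r) = n·log(r) = 4·log(7) = 7.7836. ✓

I(r) ≈ 7.7836.


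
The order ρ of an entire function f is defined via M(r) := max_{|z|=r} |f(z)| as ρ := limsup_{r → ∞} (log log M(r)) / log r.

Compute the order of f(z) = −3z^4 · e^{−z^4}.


M(r) = max_{|z|=r} |-3|·|z|^4·|e^{−z^4}| = 3·r^4 · e^{1r^4} (the factors attain their maxima compatibly on |z|=r). Then log M(r) = log 3 + 4·log r + 1r^4, dominated by the last term, so log log M(r) ~ 4·log r. The polynomial factor -3z^4 contributes only a log r term and does not affect the order. ρ = 4.
Therefore ρ = 4.

Order ρ = 4.
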